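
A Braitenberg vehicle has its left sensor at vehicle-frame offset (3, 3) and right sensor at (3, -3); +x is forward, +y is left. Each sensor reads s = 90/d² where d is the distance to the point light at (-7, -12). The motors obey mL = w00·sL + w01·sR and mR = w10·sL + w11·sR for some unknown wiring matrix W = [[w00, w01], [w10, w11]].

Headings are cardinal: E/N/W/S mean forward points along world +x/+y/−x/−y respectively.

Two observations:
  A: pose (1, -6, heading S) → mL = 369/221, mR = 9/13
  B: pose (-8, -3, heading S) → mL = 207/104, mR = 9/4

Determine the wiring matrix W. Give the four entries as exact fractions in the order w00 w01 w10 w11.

obs A: pose=(1,-6,S) → sL=9/13, sR=45/17, mL=369/221, mR=9/13
obs B: pose=(-8,-3,S) → sL=9/4, sR=45/26, mL=207/104, mR=9/4
sensor matrix S = [[9/13, 45/17], [9/4, 45/26]]; det S = -54675/11492
solve [mL_A; mL_B] = S·[w00; w01] and [mR_A; mR_B] = S·[w10; w11]:
  w00 = 1/2, w01 = 1/2, w10 = 1, w11 = 0

1/2 1/2 1 0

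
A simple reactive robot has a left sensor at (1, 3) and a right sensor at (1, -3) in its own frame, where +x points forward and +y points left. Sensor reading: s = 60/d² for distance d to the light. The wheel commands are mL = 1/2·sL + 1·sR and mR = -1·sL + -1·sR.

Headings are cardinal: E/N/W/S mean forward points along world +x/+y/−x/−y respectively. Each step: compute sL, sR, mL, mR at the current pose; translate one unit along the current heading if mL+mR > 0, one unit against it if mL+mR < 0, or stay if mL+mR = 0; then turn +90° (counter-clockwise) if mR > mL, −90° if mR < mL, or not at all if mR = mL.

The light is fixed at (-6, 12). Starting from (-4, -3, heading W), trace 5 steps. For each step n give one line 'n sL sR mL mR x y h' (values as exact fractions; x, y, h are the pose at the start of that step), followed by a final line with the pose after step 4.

0 12/65 12/29 954/1885 -1128/1885 -4 -3 W
1 15/49 15/58 585/1421 -1605/2842 -3 -3 N
2 12/37 60/377 4482/13949 -6744/13949 -3 -4 E
3 30/157 6/29 1377/4553 -1812/4553 -4 -4 S
4 12/65 12/29 954/1885 -1128/1885 -4 -3 W
final -3 -3 N

n=0: pose=(-4,-3,W); sL=12/65, sR=12/29; mL=954/1885, mR=-1128/1885; mL+mR=-6/65 → advance -1; mR−mL=-2082/1885 → turn -1·90°
n=1: pose=(-3,-3,N); sL=15/49, sR=15/58; mL=585/1421, mR=-1605/2842; mL+mR=-15/98 → advance -1; mR−mL=-2775/2842 → turn -1·90°
n=2: pose=(-3,-4,E); sL=12/37, sR=60/377; mL=4482/13949, mR=-6744/13949; mL+mR=-6/37 → advance -1; mR−mL=-11226/13949 → turn -1·90°
n=3: pose=(-4,-4,S); sL=30/157, sR=6/29; mL=1377/4553, mR=-1812/4553; mL+mR=-15/157 → advance -1; mR−mL=-3189/4553 → turn -1·90°
n=4: pose=(-4,-3,W); sL=12/65, sR=12/29; mL=954/1885, mR=-1128/1885; mL+mR=-6/65 → advance -1; mR−mL=-2082/1885 → turn -1·90°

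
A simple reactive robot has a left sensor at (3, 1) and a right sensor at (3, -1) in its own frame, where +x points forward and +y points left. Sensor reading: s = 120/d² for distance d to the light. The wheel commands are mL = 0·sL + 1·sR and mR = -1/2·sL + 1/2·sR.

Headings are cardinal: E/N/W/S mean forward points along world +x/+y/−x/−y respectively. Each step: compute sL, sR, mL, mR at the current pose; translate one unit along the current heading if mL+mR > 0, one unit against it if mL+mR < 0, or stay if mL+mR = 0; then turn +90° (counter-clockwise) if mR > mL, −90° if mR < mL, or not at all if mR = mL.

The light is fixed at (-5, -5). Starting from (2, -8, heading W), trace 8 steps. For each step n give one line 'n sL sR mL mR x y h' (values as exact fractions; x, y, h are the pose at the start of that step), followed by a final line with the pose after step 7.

n=0: pose=(2,-8,W); sL=15/4, sR=6; mL=6, mR=9/8; mL+mR=57/8 → advance +1; mR−mL=-39/8 → turn -1·90°
n=1: pose=(1,-8,N); sL=24/5, sR=120/49; mL=120/49, mR=-288/245; mL+mR=312/245 → advance +1; mR−mL=-888/245 → turn -1·90°
n=2: pose=(1,-7,E); sL=60/41, sR=4/3; mL=4/3, mR=-8/123; mL+mR=52/41 → advance +1; mR−mL=-172/123 → turn -1·90°
n=3: pose=(2,-7,S); sL=120/89, sR=120/61; mL=120/61, mR=1680/5429; mL+mR=12360/5429 → advance +1; mR−mL=-9000/5429 → turn -1·90°
n=4: pose=(2,-8,W); sL=15/4, sR=6; mL=6, mR=9/8; mL+mR=57/8 → advance +1; mR−mL=-39/8 → turn -1·90°
n=5: pose=(1,-8,N); sL=24/5, sR=120/49; mL=120/49, mR=-288/245; mL+mR=312/245 → advance +1; mR−mL=-888/245 → turn -1·90°
n=6: pose=(1,-7,E); sL=60/41, sR=4/3; mL=4/3, mR=-8/123; mL+mR=52/41 → advance +1; mR−mL=-172/123 → turn -1·90°
n=7: pose=(2,-7,S); sL=120/89, sR=120/61; mL=120/61, mR=1680/5429; mL+mR=12360/5429 → advance +1; mR−mL=-9000/5429 → turn -1·90°

0 15/4 6 6 9/8 2 -8 W
1 24/5 120/49 120/49 -288/245 1 -8 N
2 60/41 4/3 4/3 -8/123 1 -7 E
3 120/89 120/61 120/61 1680/5429 2 -7 S
4 15/4 6 6 9/8 2 -8 W
5 24/5 120/49 120/49 -288/245 1 -8 N
6 60/41 4/3 4/3 -8/123 1 -7 E
7 120/89 120/61 120/61 1680/5429 2 -7 S
final 2 -8 W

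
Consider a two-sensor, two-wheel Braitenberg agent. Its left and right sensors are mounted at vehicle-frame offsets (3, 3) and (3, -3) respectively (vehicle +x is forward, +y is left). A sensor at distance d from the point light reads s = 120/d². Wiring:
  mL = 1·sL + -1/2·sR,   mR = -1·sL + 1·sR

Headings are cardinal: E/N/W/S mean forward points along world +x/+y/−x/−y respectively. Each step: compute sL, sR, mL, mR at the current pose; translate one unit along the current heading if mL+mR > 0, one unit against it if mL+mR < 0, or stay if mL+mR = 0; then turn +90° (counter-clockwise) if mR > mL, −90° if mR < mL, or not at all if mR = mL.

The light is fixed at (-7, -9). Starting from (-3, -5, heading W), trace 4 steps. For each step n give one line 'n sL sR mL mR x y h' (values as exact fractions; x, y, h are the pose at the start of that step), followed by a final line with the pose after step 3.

n=0: pose=(-3,-5,W); sL=60, sR=12/5; mL=294/5, mR=-288/5; mL+mR=6/5 → advance +1; mR−mL=-582/5 → turn -1·90°
n=1: pose=(-4,-5,N); sL=120/49, sR=24/17; mL=1452/833, mR=-864/833; mL+mR=12/17 → advance +1; mR−mL=-2316/833 → turn -1·90°
n=2: pose=(-4,-4,E); sL=6/5, sR=3; mL=-3/10, mR=9/5; mL+mR=3/2 → advance +1; mR−mL=21/10 → turn +1·90°
n=3: pose=(-3,-4,N); sL=24/13, sR=120/113; mL=1932/1469, mR=-1152/1469; mL+mR=60/113 → advance +1; mR−mL=-3084/1469 → turn -1·90°

0 60 12/5 294/5 -288/5 -3 -5 W
1 120/49 24/17 1452/833 -864/833 -4 -5 N
2 6/5 3 -3/10 9/5 -4 -4 E
3 24/13 120/113 1932/1469 -1152/1469 -3 -4 N
final -3 -3 E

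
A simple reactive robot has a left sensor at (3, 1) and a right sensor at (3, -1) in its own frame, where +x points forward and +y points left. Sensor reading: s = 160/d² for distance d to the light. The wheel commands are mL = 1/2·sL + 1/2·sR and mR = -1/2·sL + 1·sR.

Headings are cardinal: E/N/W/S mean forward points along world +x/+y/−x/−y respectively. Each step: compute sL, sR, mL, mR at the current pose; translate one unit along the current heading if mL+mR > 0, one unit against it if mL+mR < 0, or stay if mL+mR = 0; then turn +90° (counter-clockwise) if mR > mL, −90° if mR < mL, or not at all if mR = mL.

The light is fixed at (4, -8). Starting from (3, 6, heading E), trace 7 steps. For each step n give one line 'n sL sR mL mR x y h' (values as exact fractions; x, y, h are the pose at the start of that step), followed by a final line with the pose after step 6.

0 160/229 160/173 32160/39617 22800/39617 3 6 E
1 80/61 80/61 80/61 40/61 4 6 S
2 160/153 32/41 5728/6273 1616/6273 4 5 W
3 8/13 5/8 129/208 33/104 3 5 N
4 160/229 160/173 32160/39617 22800/39617 3 6 E
5 80/61 80/61 80/61 40/61 4 6 S
6 160/153 32/41 5728/6273 1616/6273 4 5 W
final 3 5 N

n=0: pose=(3,6,E); sL=160/229, sR=160/173; mL=32160/39617, mR=22800/39617; mL+mR=240/173 → advance +1; mR−mL=-9360/39617 → turn -1·90°
n=1: pose=(4,6,S); sL=80/61, sR=80/61; mL=80/61, mR=40/61; mL+mR=120/61 → advance +1; mR−mL=-40/61 → turn -1·90°
n=2: pose=(4,5,W); sL=160/153, sR=32/41; mL=5728/6273, mR=1616/6273; mL+mR=48/41 → advance +1; mR−mL=-4112/6273 → turn -1·90°
n=3: pose=(3,5,N); sL=8/13, sR=5/8; mL=129/208, mR=33/104; mL+mR=15/16 → advance +1; mR−mL=-63/208 → turn -1·90°
n=4: pose=(3,6,E); sL=160/229, sR=160/173; mL=32160/39617, mR=22800/39617; mL+mR=240/173 → advance +1; mR−mL=-9360/39617 → turn -1·90°
n=5: pose=(4,6,S); sL=80/61, sR=80/61; mL=80/61, mR=40/61; mL+mR=120/61 → advance +1; mR−mL=-40/61 → turn -1·90°
n=6: pose=(4,5,W); sL=160/153, sR=32/41; mL=5728/6273, mR=1616/6273; mL+mR=48/41 → advance +1; mR−mL=-4112/6273 → turn -1·90°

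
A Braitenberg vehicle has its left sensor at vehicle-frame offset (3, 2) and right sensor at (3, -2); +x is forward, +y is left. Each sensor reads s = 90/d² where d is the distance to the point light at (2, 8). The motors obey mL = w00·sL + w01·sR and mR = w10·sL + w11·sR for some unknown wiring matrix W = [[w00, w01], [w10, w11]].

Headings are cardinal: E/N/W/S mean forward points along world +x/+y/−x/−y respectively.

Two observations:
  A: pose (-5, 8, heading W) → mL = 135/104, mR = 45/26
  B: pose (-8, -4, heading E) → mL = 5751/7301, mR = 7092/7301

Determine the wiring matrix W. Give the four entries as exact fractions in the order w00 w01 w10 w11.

1 1/2 1 1

obs A: pose=(-5,8,W) → sL=45/52, sR=45/52, mL=135/104, mR=45/26
obs B: pose=(-8,-4,E) → sL=90/149, sR=18/49, mL=5751/7301, mR=7092/7301
sensor matrix S = [[45/52, 45/52], [90/149, 18/49]]; det S = -19440/94913
solve [mL_A; mL_B] = S·[w00; w01] and [mR_A; mR_B] = S·[w10; w11]:
  w00 = 1, w01 = 1/2, w10 = 1, w11 = 1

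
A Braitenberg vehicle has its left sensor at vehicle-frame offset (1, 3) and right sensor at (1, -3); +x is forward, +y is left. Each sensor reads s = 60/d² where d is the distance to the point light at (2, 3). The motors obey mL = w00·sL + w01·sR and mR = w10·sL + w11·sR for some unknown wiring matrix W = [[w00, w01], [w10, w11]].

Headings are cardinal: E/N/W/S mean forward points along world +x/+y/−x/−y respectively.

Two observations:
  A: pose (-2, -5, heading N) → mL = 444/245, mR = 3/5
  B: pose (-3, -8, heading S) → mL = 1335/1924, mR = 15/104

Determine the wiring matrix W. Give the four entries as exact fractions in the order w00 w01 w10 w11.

obs A: pose=(-2,-5,N) → sL=30/49, sR=6/5, mL=444/245, mR=3/5
obs B: pose=(-3,-8,S) → sL=15/37, sR=15/52, mL=1335/1924, mR=15/104
sensor matrix S = [[30/49, 6/5], [15/37, 15/52]]; det S = -14607/47138
solve [mL_A; mL_B] = S·[w00; w01] and [mR_A; mR_B] = S·[w10; w11]:
  w00 = 1, w01 = 1, w10 = 0, w11 = 1/2

1 1 0 1/2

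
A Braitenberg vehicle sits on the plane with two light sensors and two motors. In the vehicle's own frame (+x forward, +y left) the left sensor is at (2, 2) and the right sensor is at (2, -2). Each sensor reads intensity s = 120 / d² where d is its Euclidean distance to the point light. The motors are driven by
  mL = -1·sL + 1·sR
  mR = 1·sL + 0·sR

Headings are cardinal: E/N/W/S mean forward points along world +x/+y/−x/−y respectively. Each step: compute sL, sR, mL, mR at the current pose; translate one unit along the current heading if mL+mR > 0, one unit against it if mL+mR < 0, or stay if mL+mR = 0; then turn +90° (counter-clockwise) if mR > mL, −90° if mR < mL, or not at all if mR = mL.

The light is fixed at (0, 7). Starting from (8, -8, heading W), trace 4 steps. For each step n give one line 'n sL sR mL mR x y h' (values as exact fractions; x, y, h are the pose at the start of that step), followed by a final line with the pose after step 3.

0 24/65 24/41 576/2665 24/65 8 -8 W
1 12/37 60/157 336/5809 12/37 7 -8 S
2 120/277 8/27 -1024/7479 120/277 7 -9 E
3 15/29 15/37 -120/1073 15/29 8 -9 N
final 8 -8 W

n=0: pose=(8,-8,W); sL=24/65, sR=24/41; mL=576/2665, mR=24/65; mL+mR=24/41 → advance +1; mR−mL=408/2665 → turn +1·90°
n=1: pose=(7,-8,S); sL=12/37, sR=60/157; mL=336/5809, mR=12/37; mL+mR=60/157 → advance +1; mR−mL=1548/5809 → turn +1·90°
n=2: pose=(7,-9,E); sL=120/277, sR=8/27; mL=-1024/7479, mR=120/277; mL+mR=8/27 → advance +1; mR−mL=4264/7479 → turn +1·90°
n=3: pose=(8,-9,N); sL=15/29, sR=15/37; mL=-120/1073, mR=15/29; mL+mR=15/37 → advance +1; mR−mL=675/1073 → turn +1·90°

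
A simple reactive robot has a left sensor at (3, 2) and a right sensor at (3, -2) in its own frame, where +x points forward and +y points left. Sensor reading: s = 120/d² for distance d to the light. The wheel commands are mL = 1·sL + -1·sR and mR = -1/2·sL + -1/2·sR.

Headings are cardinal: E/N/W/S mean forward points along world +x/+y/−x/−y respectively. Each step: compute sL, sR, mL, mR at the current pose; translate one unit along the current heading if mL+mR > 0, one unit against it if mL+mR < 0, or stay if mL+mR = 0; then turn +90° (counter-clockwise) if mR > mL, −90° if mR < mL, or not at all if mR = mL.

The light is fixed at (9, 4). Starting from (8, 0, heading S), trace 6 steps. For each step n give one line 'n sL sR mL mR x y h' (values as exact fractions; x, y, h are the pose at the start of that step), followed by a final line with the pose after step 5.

n=0: pose=(8,0,S); sL=12/5, sR=60/29; mL=48/145, mR=-324/145; mL+mR=-276/145 → advance -1; mR−mL=-372/145 → turn -1·90°
n=1: pose=(8,1,W); sL=120/41, sR=120/17; mL=-2880/697, mR=-3480/697; mL+mR=-6360/697 → advance -1; mR−mL=-600/697 → turn -1·90°
n=2: pose=(9,1,N); sL=30, sR=30; mL=0, mR=-30; mL+mR=-30 → advance -1; mR−mL=-30 → turn -1·90°
n=3: pose=(9,0,E); sL=120/13, sR=8/3; mL=256/39, mR=-232/39; mL+mR=8/13 → advance +1; mR−mL=-488/39 → turn -1·90°
n=4: pose=(10,0,S); sL=60/29, sR=12/5; mL=-48/145, mR=-324/145; mL+mR=-372/145 → advance -1; mR−mL=-276/145 → turn -1·90°
n=5: pose=(10,1,W); sL=120/29, sR=24; mL=-576/29, mR=-408/29; mL+mR=-984/29 → advance -1; mR−mL=168/29 → turn +1·90°

0 12/5 60/29 48/145 -324/145 8 0 S
1 120/41 120/17 -2880/697 -3480/697 8 1 W
2 30 30 0 -30 9 1 N
3 120/13 8/3 256/39 -232/39 9 0 E
4 60/29 12/5 -48/145 -324/145 10 0 S
5 120/29 24 -576/29 -408/29 10 1 W
final 11 1 S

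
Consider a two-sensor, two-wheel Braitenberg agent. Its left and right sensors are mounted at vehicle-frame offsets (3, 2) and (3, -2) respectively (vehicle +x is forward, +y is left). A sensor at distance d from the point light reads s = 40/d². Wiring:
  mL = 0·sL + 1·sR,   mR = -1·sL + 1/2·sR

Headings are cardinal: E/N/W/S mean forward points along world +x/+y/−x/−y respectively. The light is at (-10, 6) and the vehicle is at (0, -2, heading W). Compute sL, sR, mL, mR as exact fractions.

40/149 8/17 8/17 -84/2533

left sensor world pos  = (-3, -4); dL² = 149
right sensor world pos = (-3, 0); dR² = 85
sL = 40/149 = 40/149
sR = 40/85 = 8/17
mL = 0·sL + 1·sR = 8/17
mR = -1·sL + 1/2·sR = -84/2533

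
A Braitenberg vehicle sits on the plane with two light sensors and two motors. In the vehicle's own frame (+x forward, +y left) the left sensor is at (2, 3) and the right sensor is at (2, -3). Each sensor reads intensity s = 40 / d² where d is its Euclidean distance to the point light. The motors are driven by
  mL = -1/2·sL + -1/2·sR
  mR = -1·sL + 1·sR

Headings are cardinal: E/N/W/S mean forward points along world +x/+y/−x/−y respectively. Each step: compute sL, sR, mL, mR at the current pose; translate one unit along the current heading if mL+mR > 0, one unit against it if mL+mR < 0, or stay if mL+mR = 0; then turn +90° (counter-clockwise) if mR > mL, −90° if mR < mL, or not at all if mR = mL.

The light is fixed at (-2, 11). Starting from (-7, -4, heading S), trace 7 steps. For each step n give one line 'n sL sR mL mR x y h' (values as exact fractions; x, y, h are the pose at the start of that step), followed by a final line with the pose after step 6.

n=0: pose=(-7,-4,S); sL=40/293, sR=40/353; mL=-12920/103429, mR=-2400/103429; mL+mR=-15320/103429 → advance -1; mR−mL=10520/103429 → turn +1·90°
n=1: pose=(-7,-3,E); sL=4/13, sR=20/149; mL=-428/1937, mR=-336/1937; mL+mR=-764/1937 → advance -1; mR−mL=92/1937 → turn +1·90°
n=2: pose=(-8,-3,N); sL=8/45, sR=40/153; mL=-56/255, mR=64/765; mL+mR=-104/765 → advance -1; mR−mL=232/765 → turn +1·90°
n=3: pose=(-8,-4,W); sL=10/97, sR=5/26; mL=-745/5044, mR=225/2522; mL+mR=-295/5044 → advance -1; mR−mL=1195/5044 → turn +1·90°
n=4: pose=(-7,-4,S); sL=40/293, sR=40/353; mL=-12920/103429, mR=-2400/103429; mL+mR=-15320/103429 → advance -1; mR−mL=10520/103429 → turn +1·90°
n=5: pose=(-7,-3,E); sL=4/13, sR=20/149; mL=-428/1937, mR=-336/1937; mL+mR=-764/1937 → advance -1; mR−mL=92/1937 → turn +1·90°
n=6: pose=(-8,-3,N); sL=8/45, sR=40/153; mL=-56/255, mR=64/765; mL+mR=-104/765 → advance -1; mR−mL=232/765 → turn +1·90°

0 40/293 40/353 -12920/103429 -2400/103429 -7 -4 S
1 4/13 20/149 -428/1937 -336/1937 -7 -3 E
2 8/45 40/153 -56/255 64/765 -8 -3 N
3 10/97 5/26 -745/5044 225/2522 -8 -4 W
4 40/293 40/353 -12920/103429 -2400/103429 -7 -4 S
5 4/13 20/149 -428/1937 -336/1937 -7 -3 E
6 8/45 40/153 -56/255 64/765 -8 -3 N
final -8 -4 W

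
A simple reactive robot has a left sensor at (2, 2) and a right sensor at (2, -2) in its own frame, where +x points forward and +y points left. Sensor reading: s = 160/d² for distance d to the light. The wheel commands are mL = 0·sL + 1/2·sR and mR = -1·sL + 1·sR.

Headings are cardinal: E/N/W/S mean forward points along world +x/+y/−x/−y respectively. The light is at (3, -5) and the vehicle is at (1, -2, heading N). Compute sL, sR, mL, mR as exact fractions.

160/41 32/5 16/5 512/205

left sensor world pos  = (-1, 0); dL² = 41
right sensor world pos = (3, 0); dR² = 25
sL = 160/41 = 160/41
sR = 160/25 = 32/5
mL = 0·sL + 1/2·sR = 16/5
mR = -1·sL + 1·sR = 512/205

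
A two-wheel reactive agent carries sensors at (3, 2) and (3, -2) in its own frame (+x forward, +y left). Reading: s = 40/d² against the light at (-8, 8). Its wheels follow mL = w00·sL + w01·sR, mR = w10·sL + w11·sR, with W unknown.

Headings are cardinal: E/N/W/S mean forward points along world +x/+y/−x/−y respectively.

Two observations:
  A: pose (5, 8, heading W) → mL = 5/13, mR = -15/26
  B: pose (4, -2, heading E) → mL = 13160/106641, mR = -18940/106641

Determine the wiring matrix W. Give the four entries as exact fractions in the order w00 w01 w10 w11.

1/2 1/2 -1/2 -1

obs A: pose=(5,8,W) → sL=5/13, sR=5/13, mL=5/13, mR=-15/26
obs B: pose=(4,-2,E) → sL=40/289, sR=40/369, mL=13160/106641, mR=-18940/106641
sensor matrix S = [[5/13, 5/13], [40/289, 40/369]]; det S = -16000/1386333
solve [mL_A; mL_B] = S·[w00; w01] and [mR_A; mR_B] = S·[w10; w11]:
  w00 = 1/2, w01 = 1/2, w10 = -1/2, w11 = -1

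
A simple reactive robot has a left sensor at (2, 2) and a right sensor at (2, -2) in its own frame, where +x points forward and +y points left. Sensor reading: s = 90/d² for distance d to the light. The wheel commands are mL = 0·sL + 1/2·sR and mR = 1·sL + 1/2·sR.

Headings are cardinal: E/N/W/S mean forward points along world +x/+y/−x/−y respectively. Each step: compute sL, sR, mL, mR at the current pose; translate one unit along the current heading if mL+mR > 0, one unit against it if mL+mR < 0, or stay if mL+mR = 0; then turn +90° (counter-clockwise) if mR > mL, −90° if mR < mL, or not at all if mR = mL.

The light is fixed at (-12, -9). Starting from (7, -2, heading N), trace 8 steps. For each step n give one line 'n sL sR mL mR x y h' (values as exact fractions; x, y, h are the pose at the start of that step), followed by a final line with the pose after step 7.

0 9/37 5/29 5/58 707/2146 7 -2 N
1 18/65 90/389 45/389 9927/25285 7 -1 W
2 45/218 45/146 45/292 11475/31828 6 -1 S
3 90/481 18/85 9/85 11979/40885 6 -2 E
4 9/37 5/29 5/58 707/2146 7 -2 N
5 18/65 90/389 45/389 9927/25285 7 -1 W
6 45/218 45/146 45/292 11475/31828 6 -1 S
7 90/481 18/85 9/85 11979/40885 6 -2 E
final 7 -2 N

n=0: pose=(7,-2,N); sL=9/37, sR=5/29; mL=5/58, mR=707/2146; mL+mR=446/1073 → advance +1; mR−mL=9/37 → turn +1·90°
n=1: pose=(7,-1,W); sL=18/65, sR=90/389; mL=45/389, mR=9927/25285; mL+mR=12852/25285 → advance +1; mR−mL=18/65 → turn +1·90°
n=2: pose=(6,-1,S); sL=45/218, sR=45/146; mL=45/292, mR=11475/31828; mL+mR=4095/7957 → advance +1; mR−mL=45/218 → turn +1·90°
n=3: pose=(6,-2,E); sL=90/481, sR=18/85; mL=9/85, mR=11979/40885; mL+mR=16308/40885 → advance +1; mR−mL=90/481 → turn +1·90°
n=4: pose=(7,-2,N); sL=9/37, sR=5/29; mL=5/58, mR=707/2146; mL+mR=446/1073 → advance +1; mR−mL=9/37 → turn +1·90°
n=5: pose=(7,-1,W); sL=18/65, sR=90/389; mL=45/389, mR=9927/25285; mL+mR=12852/25285 → advance +1; mR−mL=18/65 → turn +1·90°
n=6: pose=(6,-1,S); sL=45/218, sR=45/146; mL=45/292, mR=11475/31828; mL+mR=4095/7957 → advance +1; mR−mL=45/218 → turn +1·90°
n=7: pose=(6,-2,E); sL=90/481, sR=18/85; mL=9/85, mR=11979/40885; mL+mR=16308/40885 → advance +1; mR−mL=90/481 → turn +1·90°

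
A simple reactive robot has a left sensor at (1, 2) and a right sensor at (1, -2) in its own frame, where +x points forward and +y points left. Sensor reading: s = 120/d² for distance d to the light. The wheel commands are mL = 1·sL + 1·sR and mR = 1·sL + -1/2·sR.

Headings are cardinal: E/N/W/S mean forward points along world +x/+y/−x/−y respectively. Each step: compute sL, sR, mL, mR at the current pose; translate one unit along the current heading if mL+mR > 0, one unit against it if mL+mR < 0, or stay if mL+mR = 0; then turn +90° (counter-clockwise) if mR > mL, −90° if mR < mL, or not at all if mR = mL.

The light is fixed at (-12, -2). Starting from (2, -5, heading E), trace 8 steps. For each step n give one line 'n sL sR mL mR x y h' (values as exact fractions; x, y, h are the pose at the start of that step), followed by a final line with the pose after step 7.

n=0: pose=(2,-5,E); sL=60/113, sR=12/25; mL=2856/2825, mR=822/2825; mL+mR=3678/2825 → advance +1; mR−mL=-18/25 → turn -1·90°
n=1: pose=(3,-5,S); sL=24/61, sR=24/37; mL=2352/2257, mR=156/2257; mL+mR=2508/2257 → advance +1; mR−mL=-36/37 → turn -1·90°
n=2: pose=(3,-6,W); sL=15/29, sR=3/5; mL=162/145, mR=63/290; mL+mR=387/290 → advance +1; mR−mL=-9/10 → turn -1·90°
n=3: pose=(2,-6,N); sL=40/51, sR=24/53; mL=3344/2703, mR=1508/2703; mL+mR=4852/2703 → advance +1; mR−mL=-36/53 → turn -1·90°
n=4: pose=(2,-5,E); sL=60/113, sR=12/25; mL=2856/2825, mR=822/2825; mL+mR=3678/2825 → advance +1; mR−mL=-18/25 → turn -1·90°
n=5: pose=(3,-5,S); sL=24/61, sR=24/37; mL=2352/2257, mR=156/2257; mL+mR=2508/2257 → advance +1; mR−mL=-36/37 → turn -1·90°
n=6: pose=(3,-6,W); sL=15/29, sR=3/5; mL=162/145, mR=63/290; mL+mR=387/290 → advance +1; mR−mL=-9/10 → turn -1·90°
n=7: pose=(2,-6,N); sL=40/51, sR=24/53; mL=3344/2703, mR=1508/2703; mL+mR=4852/2703 → advance +1; mR−mL=-36/53 → turn -1·90°

0 60/113 12/25 2856/2825 822/2825 2 -5 E
1 24/61 24/37 2352/2257 156/2257 3 -5 S
2 15/29 3/5 162/145 63/290 3 -6 W
3 40/51 24/53 3344/2703 1508/2703 2 -6 N
4 60/113 12/25 2856/2825 822/2825 2 -5 E
5 24/61 24/37 2352/2257 156/2257 3 -5 S
6 15/29 3/5 162/145 63/290 3 -6 W
7 40/51 24/53 3344/2703 1508/2703 2 -6 N
final 2 -5 E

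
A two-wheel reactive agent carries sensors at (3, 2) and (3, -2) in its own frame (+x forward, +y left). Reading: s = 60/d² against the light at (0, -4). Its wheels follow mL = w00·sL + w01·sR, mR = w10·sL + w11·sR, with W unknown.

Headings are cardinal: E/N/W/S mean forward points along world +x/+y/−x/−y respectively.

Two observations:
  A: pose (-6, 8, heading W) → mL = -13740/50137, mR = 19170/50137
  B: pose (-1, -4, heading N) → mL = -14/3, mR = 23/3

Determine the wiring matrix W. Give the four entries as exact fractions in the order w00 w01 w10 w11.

obs A: pose=(-6,8,W) → sL=60/181, sR=60/277, mL=-13740/50137, mR=19170/50137
obs B: pose=(-1,-4,N) → sL=10/3, sR=6, mL=-14/3, mR=23/3
sensor matrix S = [[60/181, 60/277], [10/3, 6]]; det S = 63520/50137
solve [mL_A; mL_B] = S·[w00; w01] and [mR_A; mR_B] = S·[w10; w11]:
  w00 = -1/2, w01 = -1/2, w10 = 1/2, w11 = 1

-1/2 -1/2 1/2 1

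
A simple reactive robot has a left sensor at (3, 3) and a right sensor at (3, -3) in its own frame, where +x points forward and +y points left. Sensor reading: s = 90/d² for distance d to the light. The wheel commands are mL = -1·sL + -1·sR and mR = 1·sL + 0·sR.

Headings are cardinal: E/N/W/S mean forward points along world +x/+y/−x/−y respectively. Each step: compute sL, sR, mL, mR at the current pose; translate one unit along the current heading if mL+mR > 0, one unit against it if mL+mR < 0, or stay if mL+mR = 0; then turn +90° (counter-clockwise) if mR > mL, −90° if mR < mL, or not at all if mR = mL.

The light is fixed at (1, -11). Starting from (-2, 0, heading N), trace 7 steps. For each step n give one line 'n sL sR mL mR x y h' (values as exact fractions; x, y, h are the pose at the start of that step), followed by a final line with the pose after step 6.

n=0: pose=(-2,0,N); sL=45/116, sR=45/98; mL=-4815/5684, mR=45/116; mL+mR=-45/98 → advance -1; mR−mL=1755/1421 → turn +1·90°
n=1: pose=(-2,-1,W); sL=18/17, sR=18/41; mL=-1044/697, mR=18/17; mL+mR=-18/41 → advance -1; mR−mL=1782/697 → turn +1·90°
n=2: pose=(-1,-1,S); sL=9/5, sR=45/37; mL=-558/185, mR=9/5; mL+mR=-45/37 → advance -1; mR−mL=891/185 → turn +1·90°
n=3: pose=(-1,0,E); sL=90/197, sR=18/13; mL=-4716/2561, mR=90/197; mL+mR=-18/13 → advance -1; mR−mL=5886/2561 → turn +1·90°
n=4: pose=(-2,0,N); sL=45/116, sR=45/98; mL=-4815/5684, mR=45/116; mL+mR=-45/98 → advance -1; mR−mL=1755/1421 → turn +1·90°
n=5: pose=(-2,-1,W); sL=18/17, sR=18/41; mL=-1044/697, mR=18/17; mL+mR=-18/41 → advance -1; mR−mL=1782/697 → turn +1·90°
n=6: pose=(-1,-1,S); sL=9/5, sR=45/37; mL=-558/185, mR=9/5; mL+mR=-45/37 → advance -1; mR−mL=891/185 → turn +1·90°

0 45/116 45/98 -4815/5684 45/116 -2 0 N
1 18/17 18/41 -1044/697 18/17 -2 -1 W
2 9/5 45/37 -558/185 9/5 -1 -1 S
3 90/197 18/13 -4716/2561 90/197 -1 0 E
4 45/116 45/98 -4815/5684 45/116 -2 0 N
5 18/17 18/41 -1044/697 18/17 -2 -1 W
6 9/5 45/37 -558/185 9/5 -1 -1 S
final -1 0 E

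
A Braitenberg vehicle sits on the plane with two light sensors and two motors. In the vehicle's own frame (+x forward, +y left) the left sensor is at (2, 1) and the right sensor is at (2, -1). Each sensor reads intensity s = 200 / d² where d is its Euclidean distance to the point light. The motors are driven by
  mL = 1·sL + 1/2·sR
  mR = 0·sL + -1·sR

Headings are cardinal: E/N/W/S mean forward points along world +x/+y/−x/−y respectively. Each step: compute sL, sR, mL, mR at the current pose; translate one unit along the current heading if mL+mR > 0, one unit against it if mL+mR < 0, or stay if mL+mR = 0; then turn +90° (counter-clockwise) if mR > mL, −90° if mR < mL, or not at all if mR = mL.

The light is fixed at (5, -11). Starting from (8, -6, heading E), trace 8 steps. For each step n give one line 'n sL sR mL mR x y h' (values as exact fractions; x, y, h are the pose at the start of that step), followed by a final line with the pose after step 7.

0 200/61 200/41 14300/2501 -200/41 8 -6 E
1 100/17 100/9 1750/153 -100/9 9 -6 S
2 200/13 200/29 7100/377 -200/29 9 -7 W
3 5 50/13 90/13 -50/13 8 -7 N
4 200/61 200/41 14300/2501 -200/41 8 -6 E
5 100/17 100/9 1750/153 -100/9 9 -6 S
6 200/13 200/29 7100/377 -200/29 9 -7 W
7 5 50/13 90/13 -50/13 8 -7 N
final 8 -6 E

n=0: pose=(8,-6,E); sL=200/61, sR=200/41; mL=14300/2501, mR=-200/41; mL+mR=2100/2501 → advance +1; mR−mL=-26500/2501 → turn -1·90°
n=1: pose=(9,-6,S); sL=100/17, sR=100/9; mL=1750/153, mR=-100/9; mL+mR=50/153 → advance +1; mR−mL=-1150/51 → turn -1·90°
n=2: pose=(9,-7,W); sL=200/13, sR=200/29; mL=7100/377, mR=-200/29; mL+mR=4500/377 → advance +1; mR−mL=-9700/377 → turn -1·90°
n=3: pose=(8,-7,N); sL=5, sR=50/13; mL=90/13, mR=-50/13; mL+mR=40/13 → advance +1; mR−mL=-140/13 → turn -1·90°
n=4: pose=(8,-6,E); sL=200/61, sR=200/41; mL=14300/2501, mR=-200/41; mL+mR=2100/2501 → advance +1; mR−mL=-26500/2501 → turn -1·90°
n=5: pose=(9,-6,S); sL=100/17, sR=100/9; mL=1750/153, mR=-100/9; mL+mR=50/153 → advance +1; mR−mL=-1150/51 → turn -1·90°
n=6: pose=(9,-7,W); sL=200/13, sR=200/29; mL=7100/377, mR=-200/29; mL+mR=4500/377 → advance +1; mR−mL=-9700/377 → turn -1·90°
n=7: pose=(8,-7,N); sL=5, sR=50/13; mL=90/13, mR=-50/13; mL+mR=40/13 → advance +1; mR−mL=-140/13 → turn -1·90°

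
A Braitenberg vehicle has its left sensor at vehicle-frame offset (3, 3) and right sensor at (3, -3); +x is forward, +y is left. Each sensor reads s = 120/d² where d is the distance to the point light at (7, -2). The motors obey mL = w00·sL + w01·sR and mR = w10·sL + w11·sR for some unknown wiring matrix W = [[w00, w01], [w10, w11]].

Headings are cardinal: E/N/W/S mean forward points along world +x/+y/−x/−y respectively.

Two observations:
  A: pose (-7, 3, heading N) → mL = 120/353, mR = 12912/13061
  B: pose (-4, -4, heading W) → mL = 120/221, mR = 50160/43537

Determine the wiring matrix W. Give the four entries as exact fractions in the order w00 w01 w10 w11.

obs A: pose=(-7,3,N) → sL=120/353, sR=24/37, mL=120/353, mR=12912/13061
obs B: pose=(-4,-4,W) → sL=120/221, sR=120/197, mL=120/221, mR=50160/43537
sensor matrix S = [[120/353, 24/37], [120/221, 120/197]]; det S = -82529280/568636757
solve [mL_A; mL_B] = S·[w00; w01] and [mR_A; mR_B] = S·[w10; w11]:
  w00 = 1, w01 = 0, w10 = 1, w11 = 1

1 0 1 1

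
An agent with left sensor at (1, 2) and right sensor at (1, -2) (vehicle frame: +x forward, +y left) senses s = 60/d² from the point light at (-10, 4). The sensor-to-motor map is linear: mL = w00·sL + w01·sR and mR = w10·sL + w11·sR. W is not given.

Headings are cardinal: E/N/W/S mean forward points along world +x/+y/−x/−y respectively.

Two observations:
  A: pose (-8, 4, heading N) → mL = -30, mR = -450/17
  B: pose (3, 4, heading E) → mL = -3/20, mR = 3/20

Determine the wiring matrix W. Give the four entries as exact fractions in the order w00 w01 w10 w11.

-1/2 0 -1/2 1

obs A: pose=(-8,4,N) → sL=60, sR=60/17, mL=-30, mR=-450/17
obs B: pose=(3,4,E) → sL=3/10, sR=3/10, mL=-3/20, mR=3/20
sensor matrix S = [[60, 60/17], [3/10, 3/10]]; det S = 288/17
solve [mL_A; mL_B] = S·[w00; w01] and [mR_A; mR_B] = S·[w10; w11]:
  w00 = -1/2, w01 = 0, w10 = -1/2, w11 = 1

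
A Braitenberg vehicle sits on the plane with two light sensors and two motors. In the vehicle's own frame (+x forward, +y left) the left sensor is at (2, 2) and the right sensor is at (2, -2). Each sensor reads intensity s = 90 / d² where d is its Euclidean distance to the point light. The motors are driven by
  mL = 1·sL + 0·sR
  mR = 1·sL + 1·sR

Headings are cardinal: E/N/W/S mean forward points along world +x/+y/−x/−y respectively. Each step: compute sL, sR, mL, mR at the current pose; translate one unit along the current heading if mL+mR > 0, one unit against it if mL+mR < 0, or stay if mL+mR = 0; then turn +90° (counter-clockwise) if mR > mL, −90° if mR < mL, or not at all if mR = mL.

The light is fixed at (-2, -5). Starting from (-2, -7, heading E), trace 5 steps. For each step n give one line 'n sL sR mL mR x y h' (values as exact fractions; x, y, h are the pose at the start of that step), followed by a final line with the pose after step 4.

n=0: pose=(-2,-7,E); sL=45/2, sR=9/2; mL=45/2, mR=27; mL+mR=99/2 → advance +1; mR−mL=9/2 → turn +1·90°
n=1: pose=(-1,-7,N); sL=90, sR=10; mL=90, mR=100; mL+mR=190 → advance +1; mR−mL=10 → turn +1·90°
n=2: pose=(-1,-6,W); sL=9, sR=45; mL=9, mR=54; mL+mR=63 → advance +1; mR−mL=45 → turn +1·90°
n=3: pose=(-2,-6,S); sL=90/13, sR=90/13; mL=90/13, mR=180/13; mL+mR=270/13 → advance +1; mR−mL=90/13 → turn +1·90°
n=4: pose=(-2,-7,E); sL=45/2, sR=9/2; mL=45/2, mR=27; mL+mR=99/2 → advance +1; mR−mL=9/2 → turn +1·90°

0 45/2 9/2 45/2 27 -2 -7 E
1 90 10 90 100 -1 -7 N
2 9 45 9 54 -1 -6 W
3 90/13 90/13 90/13 180/13 -2 -6 S
4 45/2 9/2 45/2 27 -2 -7 E
final -1 -7 N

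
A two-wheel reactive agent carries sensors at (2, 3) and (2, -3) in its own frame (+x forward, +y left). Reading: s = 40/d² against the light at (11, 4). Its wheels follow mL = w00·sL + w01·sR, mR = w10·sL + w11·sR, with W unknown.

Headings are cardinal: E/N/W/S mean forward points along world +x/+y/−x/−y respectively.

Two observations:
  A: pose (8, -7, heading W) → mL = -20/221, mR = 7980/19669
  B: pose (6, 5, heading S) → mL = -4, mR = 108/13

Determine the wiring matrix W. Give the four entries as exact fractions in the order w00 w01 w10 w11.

obs A: pose=(8,-7,W) → sL=40/221, sR=40/89, mL=-20/221, mR=7980/19669
obs B: pose=(6,5,S) → sL=8, sR=8/13, mL=-4, mR=108/13
sensor matrix S = [[40/221, 40/89], [8, 8/13]]; det S = -890880/255697
solve [mL_A; mL_B] = S·[w00; w01] and [mR_A; mR_B] = S·[w10; w11]:
  w00 = -1/2, w01 = 0, w10 = 1, w11 = 1/2

-1/2 0 1 1/2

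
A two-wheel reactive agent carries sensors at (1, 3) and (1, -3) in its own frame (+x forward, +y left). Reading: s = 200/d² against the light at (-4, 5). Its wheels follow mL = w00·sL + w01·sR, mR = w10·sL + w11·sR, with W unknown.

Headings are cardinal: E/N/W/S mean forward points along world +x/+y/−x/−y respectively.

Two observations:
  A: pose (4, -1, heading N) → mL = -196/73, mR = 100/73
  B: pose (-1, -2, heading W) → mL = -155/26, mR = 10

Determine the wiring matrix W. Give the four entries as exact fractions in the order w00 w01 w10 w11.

-1/2 -1/2 0 1

obs A: pose=(4,-1,N) → sL=4, sR=100/73, mL=-196/73, mR=100/73
obs B: pose=(-1,-2,W) → sL=25/13, sR=10, mL=-155/26, mR=10
sensor matrix S = [[4, 100/73], [25/13, 10]]; det S = 35460/949
solve [mL_A; mL_B] = S·[w00; w01] and [mR_A; mR_B] = S·[w10; w11]:
  w00 = -1/2, w01 = -1/2, w10 = 0, w11 = 1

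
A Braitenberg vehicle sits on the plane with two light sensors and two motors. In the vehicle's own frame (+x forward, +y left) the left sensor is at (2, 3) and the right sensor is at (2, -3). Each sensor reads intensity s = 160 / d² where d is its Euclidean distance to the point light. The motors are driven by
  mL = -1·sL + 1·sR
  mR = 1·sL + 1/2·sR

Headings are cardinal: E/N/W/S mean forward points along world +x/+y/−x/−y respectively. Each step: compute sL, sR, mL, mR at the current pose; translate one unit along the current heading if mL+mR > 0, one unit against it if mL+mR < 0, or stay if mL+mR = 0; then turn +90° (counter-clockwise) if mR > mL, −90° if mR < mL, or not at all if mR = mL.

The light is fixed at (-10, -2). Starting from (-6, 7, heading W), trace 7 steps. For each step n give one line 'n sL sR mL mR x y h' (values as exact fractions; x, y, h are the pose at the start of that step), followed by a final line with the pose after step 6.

n=0: pose=(-6,7,W); sL=4, sR=40/37; mL=-108/37, mR=168/37; mL+mR=60/37 → advance +1; mR−mL=276/37 → turn +1·90°
n=1: pose=(-7,7,S); sL=32/17, sR=160/49; mL=1152/833, mR=2928/833; mL+mR=240/49 → advance +1; mR−mL=1776/833 → turn +1·90°
n=2: pose=(-7,6,E); sL=80/73, sR=16/5; mL=768/365, mR=984/365; mL+mR=24/5 → advance +1; mR−mL=216/365 → turn +1·90°
n=3: pose=(-6,6,N); sL=160/101, sR=160/149; mL=-7680/15049, mR=31920/15049; mL+mR=240/149 → advance +1; mR−mL=39600/15049 → turn +1·90°
n=4: pose=(-6,7,W); sL=4, sR=40/37; mL=-108/37, mR=168/37; mL+mR=60/37 → advance +1; mR−mL=276/37 → turn +1·90°
n=5: pose=(-7,7,S); sL=32/17, sR=160/49; mL=1152/833, mR=2928/833; mL+mR=240/49 → advance +1; mR−mL=1776/833 → turn +1·90°
n=6: pose=(-7,6,E); sL=80/73, sR=16/5; mL=768/365, mR=984/365; mL+mR=24/5 → advance +1; mR−mL=216/365 → turn +1·90°

0 4 40/37 -108/37 168/37 -6 7 W
1 32/17 160/49 1152/833 2928/833 -7 7 S
2 80/73 16/5 768/365 984/365 -7 6 E
3 160/101 160/149 -7680/15049 31920/15049 -6 6 N
4 4 40/37 -108/37 168/37 -6 7 W
5 32/17 160/49 1152/833 2928/833 -7 7 S
6 80/73 16/5 768/365 984/365 -7 6 E
final -6 6 N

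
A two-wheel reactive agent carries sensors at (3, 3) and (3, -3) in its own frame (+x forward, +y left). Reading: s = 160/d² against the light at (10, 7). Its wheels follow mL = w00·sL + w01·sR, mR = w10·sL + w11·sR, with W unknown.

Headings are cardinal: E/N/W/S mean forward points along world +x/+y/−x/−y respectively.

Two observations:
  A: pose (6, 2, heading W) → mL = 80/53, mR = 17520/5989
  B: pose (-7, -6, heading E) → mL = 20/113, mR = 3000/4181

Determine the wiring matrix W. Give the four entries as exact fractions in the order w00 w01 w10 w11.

obs A: pose=(6,2,W) → sL=160/113, sR=160/53, mL=80/53, mR=17520/5989
obs B: pose=(-7,-6,E) → sL=20/37, sR=40/113, mL=20/113, mR=3000/4181
sensor matrix S = [[160/113, 160/53], [20/37, 40/113]]; det S = -28310400/25040009
solve [mL_A; mL_B] = S·[w00; w01] and [mR_A; mR_B] = S·[w10; w11]:
  w00 = 0, w01 = 1/2, w10 = 1, w11 = 1/2

0 1/2 1 1/2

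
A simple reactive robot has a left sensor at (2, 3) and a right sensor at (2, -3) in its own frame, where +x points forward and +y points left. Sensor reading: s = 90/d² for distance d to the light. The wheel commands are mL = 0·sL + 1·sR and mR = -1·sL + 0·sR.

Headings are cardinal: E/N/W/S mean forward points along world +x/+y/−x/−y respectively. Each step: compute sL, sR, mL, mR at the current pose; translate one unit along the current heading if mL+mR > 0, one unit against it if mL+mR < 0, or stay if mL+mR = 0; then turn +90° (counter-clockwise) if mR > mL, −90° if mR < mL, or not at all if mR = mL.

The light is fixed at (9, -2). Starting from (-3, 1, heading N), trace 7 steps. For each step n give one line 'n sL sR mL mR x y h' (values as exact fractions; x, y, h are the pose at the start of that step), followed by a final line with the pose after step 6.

0 9/25 45/53 45/53 -9/25 -3 1 N
1 90/149 90/101 90/101 -90/149 -3 2 E
2 45/34 9/20 9/20 -45/34 -2 2 S
3 90/173 90/233 90/233 -90/173 -2 3 W
4 45/109 45/49 45/49 -45/109 -1 3 N
5 18/29 90/73 90/73 -18/29 -1 4 E
6 45/26 9/16 9/16 -45/26 0 4 S
final 0 5 W

n=0: pose=(-3,1,N); sL=9/25, sR=45/53; mL=45/53, mR=-9/25; mL+mR=648/1325 → advance +1; mR−mL=-1602/1325 → turn -1·90°
n=1: pose=(-3,2,E); sL=90/149, sR=90/101; mL=90/101, mR=-90/149; mL+mR=4320/15049 → advance +1; mR−mL=-22500/15049 → turn -1·90°
n=2: pose=(-2,2,S); sL=45/34, sR=9/20; mL=9/20, mR=-45/34; mL+mR=-297/340 → advance -1; mR−mL=-603/340 → turn -1·90°
n=3: pose=(-2,3,W); sL=90/173, sR=90/233; mL=90/233, mR=-90/173; mL+mR=-5400/40309 → advance -1; mR−mL=-36540/40309 → turn -1·90°
n=4: pose=(-1,3,N); sL=45/109, sR=45/49; mL=45/49, mR=-45/109; mL+mR=2700/5341 → advance +1; mR−mL=-7110/5341 → turn -1·90°
n=5: pose=(-1,4,E); sL=18/29, sR=90/73; mL=90/73, mR=-18/29; mL+mR=1296/2117 → advance +1; mR−mL=-3924/2117 → turn -1·90°
n=6: pose=(0,4,S); sL=45/26, sR=9/16; mL=9/16, mR=-45/26; mL+mR=-243/208 → advance -1; mR−mL=-477/208 → turn -1·90°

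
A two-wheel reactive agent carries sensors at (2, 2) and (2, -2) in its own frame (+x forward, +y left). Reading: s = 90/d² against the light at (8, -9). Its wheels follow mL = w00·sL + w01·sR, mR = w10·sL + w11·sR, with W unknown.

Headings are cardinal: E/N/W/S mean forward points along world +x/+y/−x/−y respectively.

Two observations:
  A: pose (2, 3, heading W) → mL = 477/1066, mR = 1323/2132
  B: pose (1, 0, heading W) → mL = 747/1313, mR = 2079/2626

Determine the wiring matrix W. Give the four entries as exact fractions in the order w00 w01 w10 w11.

1/2 1/2 1/2 1

obs A: pose=(2,3,W) → sL=45/82, sR=9/26, mL=477/1066, mR=1323/2132
obs B: pose=(1,0,W) → sL=9/13, sR=45/101, mL=747/1313, mR=2079/2626
sensor matrix S = [[45/82, 9/26], [9/13, 45/101]]; det S = 3402/699829
solve [mL_A; mL_B] = S·[w00; w01] and [mR_A; mR_B] = S·[w10; w11]:
  w00 = 1/2, w01 = 1/2, w10 = 1/2, w11 = 1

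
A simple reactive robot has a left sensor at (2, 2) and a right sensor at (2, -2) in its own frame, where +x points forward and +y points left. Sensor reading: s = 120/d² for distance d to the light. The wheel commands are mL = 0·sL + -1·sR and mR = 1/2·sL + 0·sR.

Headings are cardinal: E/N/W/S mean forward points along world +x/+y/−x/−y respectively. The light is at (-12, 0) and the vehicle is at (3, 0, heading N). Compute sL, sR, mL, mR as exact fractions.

left sensor world pos  = (1, 2); dL² = 173
right sensor world pos = (5, 2); dR² = 293
sL = 120/173 = 120/173
sR = 120/293 = 120/293
mL = 0·sL + -1·sR = -120/293
mR = 1/2·sL + 0·sR = 60/173

120/173 120/293 -120/293 60/173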